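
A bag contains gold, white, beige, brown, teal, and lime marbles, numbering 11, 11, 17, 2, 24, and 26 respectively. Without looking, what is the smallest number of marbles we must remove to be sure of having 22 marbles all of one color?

84

In the worst case we take at most 21 of each color, but all 11 gold, all 11 white, all 17 beige, and all 2 brown (fewer than 21), giving 11 + 11 + 17 + 2 + 21 + 21 = 83.
One more marble then forces some color to 22, so 83 + 1 = 84.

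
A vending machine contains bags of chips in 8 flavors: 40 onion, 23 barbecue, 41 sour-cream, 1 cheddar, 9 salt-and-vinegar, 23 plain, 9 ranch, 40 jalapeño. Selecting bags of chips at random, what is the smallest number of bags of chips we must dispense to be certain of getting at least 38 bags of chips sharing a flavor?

In the worst case we take at most 37 of each flavor, but all 23 barbecue, all 1 cheddar, all 9 salt-and-vinegar, all 23 plain, and all 9 ranch (fewer than 37), giving 37 + 23 + 37 + 1 + 9 + 23 + 9 + 37 = 176.
One more bag of chips then forces some flavor to 38, so 176 + 1 = 177.

177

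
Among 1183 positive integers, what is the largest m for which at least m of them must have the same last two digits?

The 1183 positive integers fall into 100 possible two-digit endings.
If each of the 100 possible two-digit endings held at most 11, the total would be at most 100 × 11 = 1100 < 1183, a contradiction.
So at least one holds ⌈1183/100⌉ = 12.

12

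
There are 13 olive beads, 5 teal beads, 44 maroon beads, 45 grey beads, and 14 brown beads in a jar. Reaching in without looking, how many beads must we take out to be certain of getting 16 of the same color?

Treat the 5 colors as pigeonholes.
In the worst case we take at most 15 of each color, but all 13 olive, all 5 teal, and all 14 brown (fewer than 15), giving 13 + 5 + 15 + 15 + 14 = 62.
One more bead then forces some color to 16, so 62 + 1 = 63.

63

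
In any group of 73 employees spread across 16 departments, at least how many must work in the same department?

If each of the 16 departments held at most 4, the total would be at most 16 × 4 = 64 < 73, a contradiction.
So at least one holds ⌈73/16⌉ = 5.

5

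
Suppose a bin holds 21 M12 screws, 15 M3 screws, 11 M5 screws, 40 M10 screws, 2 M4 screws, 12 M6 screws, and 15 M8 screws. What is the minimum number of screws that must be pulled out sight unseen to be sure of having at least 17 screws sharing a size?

88

Treat the 7 sizes as pigeonholes.
In the worst case we take at most 16 of each size, but all 15 M3, all 11 M5, all 2 M4, all 12 M6, and all 15 M8 (fewer than 16), giving 16 + 15 + 11 + 16 + 2 + 12 + 15 = 87.
One more screw then forces some size to 17, so 87 + 1 = 88.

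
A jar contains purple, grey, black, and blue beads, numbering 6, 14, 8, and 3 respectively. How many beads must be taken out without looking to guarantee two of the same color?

The worst case takes 1 bead of each color without reaching 2 of any: 4 × 1 = 4.
The next bead must bring some color to 2, so 4 + 1 = 5.

5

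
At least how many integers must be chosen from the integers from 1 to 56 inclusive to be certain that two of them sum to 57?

Partition {1, …, 56} into 28 pairs: {1,56}, {2,55}, …, {28,29}.
Choosing 28 integers — say the integers 1 through 28 — takes one from each pair and avoids the property.
Choosing 29 forces two into the same pair by pigeonhole, and those sum to 57. So 29.

29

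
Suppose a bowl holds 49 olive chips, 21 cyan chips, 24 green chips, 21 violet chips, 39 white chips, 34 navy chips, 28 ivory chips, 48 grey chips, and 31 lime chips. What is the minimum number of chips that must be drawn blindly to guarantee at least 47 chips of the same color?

Treat the 9 colors as pigeonholes.
In the worst case we take at most 46 of each color, but all 21 cyan, all 24 green, all 21 violet, all 39 white, all 34 navy, all 28 ivory, and all 31 lime (fewer than 46), giving 46 + 21 + 24 + 21 + 39 + 34 + 28 + 46 + 31 = 290.
One more chip then forces some color to 47, so 290 + 1 = 291.

291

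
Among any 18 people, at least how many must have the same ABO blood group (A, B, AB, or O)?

5

There are 4 ABO blood groups, which serve as the pigeonholes.
If each of the 4 ABO blood groups held at most 4, the total would be at most 4 × 4 = 16 < 18, a contradiction.
So at least one holds ⌈18/4⌉ = 5.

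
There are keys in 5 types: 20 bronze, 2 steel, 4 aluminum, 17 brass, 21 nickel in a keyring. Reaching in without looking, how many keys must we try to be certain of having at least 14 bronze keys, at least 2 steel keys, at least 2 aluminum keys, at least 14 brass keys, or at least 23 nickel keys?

Each of the 5 types has its own threshold; avoid all of them simultaneously.
The worst case stops just short of every target: 13 bronze, 1 steel, 1 aluminum, 13 brass, all 21 nickel — 13 + 1 + 1 + 13 + 21 = 49 keys.
One more key must push some type to its target, so 49 + 1 = 50.

50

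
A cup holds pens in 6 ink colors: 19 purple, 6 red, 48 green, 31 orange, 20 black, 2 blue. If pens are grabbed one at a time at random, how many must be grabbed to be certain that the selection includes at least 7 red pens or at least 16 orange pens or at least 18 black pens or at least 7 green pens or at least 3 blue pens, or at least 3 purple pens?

49

Each of the 6 ink colors has its own threshold; avoid all of them simultaneously.
The worst case stops just short of every target: 2 purple, 6 red, 6 green, 15 orange, 17 black, 2 blue — 2 + 6 + 6 + 15 + 17 + 2 = 48 pens.
One more pen must push some ink color to its target, so 48 + 1 = 49.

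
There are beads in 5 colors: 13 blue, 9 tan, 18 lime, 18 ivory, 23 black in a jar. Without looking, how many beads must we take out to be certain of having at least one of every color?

73

The hardest color to obtain is tan: we could draw every other bead first — 81 − 9 = 72 beads — without a single tan one.
The next draw must be tan, so 72 + 1 = 73.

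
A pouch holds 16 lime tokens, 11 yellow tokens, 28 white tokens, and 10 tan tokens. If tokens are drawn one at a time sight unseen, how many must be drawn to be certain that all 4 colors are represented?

56

The hardest color to obtain is tan: we could draw every other token first — 65 − 10 = 55 tokens — without a single tan one.
The next draw must be tan, so 55 + 1 = 56.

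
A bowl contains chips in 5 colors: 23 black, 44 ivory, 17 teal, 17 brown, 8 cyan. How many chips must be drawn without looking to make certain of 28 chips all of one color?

Treat the 5 colors as pigeonholes.
In the worst case we take at most 27 of each color, but all 23 black, all 17 teal, all 17 brown, and all 8 cyan (fewer than 27), giving 23 + 27 + 17 + 17 + 8 = 92.
One more chip then forces some color to 28, so 92 + 1 = 93.

93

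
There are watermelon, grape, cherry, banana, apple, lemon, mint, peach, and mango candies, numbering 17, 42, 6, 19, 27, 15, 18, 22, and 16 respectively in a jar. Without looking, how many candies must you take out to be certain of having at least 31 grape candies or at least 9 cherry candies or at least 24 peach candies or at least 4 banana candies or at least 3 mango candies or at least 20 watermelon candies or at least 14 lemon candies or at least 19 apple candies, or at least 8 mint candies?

Each of the 9 flavors has its own threshold; avoid all of them simultaneously.
The worst case stops just short of every target: all 17 watermelon, 30 grape, all 6 cherry, 3 banana, 18 apple, 13 lemon, 7 mint, all 22 peach, 2 mango — 17 + 30 + 6 + 3 + 18 + 13 + 7 + 22 + 2 = 118 candies.
One more candy must push some flavor to its target, so 118 + 1 = 119.

119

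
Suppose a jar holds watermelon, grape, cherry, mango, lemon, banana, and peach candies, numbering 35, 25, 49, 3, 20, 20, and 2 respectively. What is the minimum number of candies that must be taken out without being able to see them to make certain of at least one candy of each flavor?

The hardest flavor to obtain is peach: we could draw every other candy first — 154 − 2 = 152 candies — without a single peach one.
The next draw must be peach, so 152 + 1 = 153.

153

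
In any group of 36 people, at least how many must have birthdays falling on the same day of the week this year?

The 36 people fall into 7 days of the week.
If each of the 7 days of the week held at most 5, the total would be at most 7 × 5 = 35 < 36, a contradiction.
So at least one holds ⌈36/7⌉ = 6.

6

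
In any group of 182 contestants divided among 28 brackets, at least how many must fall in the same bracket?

The 182 contestants fall into 28 brackets.
If each of the 28 brackets held at most 6, the total would be at most 28 × 6 = 168 < 182, a contradiction.
So at least one holds ⌈182/28⌉ = 7.

7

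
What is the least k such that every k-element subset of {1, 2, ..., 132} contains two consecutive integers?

Partition {1, …, 132} into 66 pairs: {1,2}, {3,4}, …, {131,132}.
Choosing 66 integers — say the 66 even numbers 2, 4, …, 132 — takes one from each pair and avoids the property.
Choosing 67 forces two into the same pair by pigeonhole, and those are consecutive. So 67.

67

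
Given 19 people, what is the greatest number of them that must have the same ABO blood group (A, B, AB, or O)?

The 19 people fall into 4 ABO blood groups.
If each of the 4 ABO blood groups held at most 4, the total would be at most 4 × 4 = 16 < 19, a contradiction.
So at least one holds ⌈19/4⌉ = 5.

5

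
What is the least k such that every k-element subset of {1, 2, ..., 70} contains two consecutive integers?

36

Partition {1, …, 70} into 35 pairs: {1,2}, {3,4}, …, {69,70}.
Choosing 35 integers — say the 35 even numbers 2, 4, …, 70 — takes one from each pair and avoids the property.
Choosing 36 forces two into the same pair by pigeonhole, and those are consecutive. So 36.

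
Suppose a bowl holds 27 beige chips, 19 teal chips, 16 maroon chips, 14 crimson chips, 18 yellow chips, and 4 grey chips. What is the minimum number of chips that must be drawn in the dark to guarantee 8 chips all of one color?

In the worst case we take at most 7 of each color, but all 4 grey (fewer than 7), giving 7 + 7 + 7 + 7 + 7 + 4 = 39.
One more chip then forces some color to 8, so 39 + 1 = 40.

40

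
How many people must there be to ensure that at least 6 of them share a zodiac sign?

There are 12 zodiac signs acting as pigeonholes.
With 12 × 5 = 60 people we could place exactly 5 in each, with no class reaching 6.
One more forces some class to hold 6, so 60 + 1 = 61.

61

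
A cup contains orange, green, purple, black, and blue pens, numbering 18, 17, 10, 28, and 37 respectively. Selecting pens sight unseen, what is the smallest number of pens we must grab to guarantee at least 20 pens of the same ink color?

Treat the 5 ink colors as pigeonholes.
In the worst case we take at most 19 of each ink color, but all 18 orange, all 17 green, and all 10 purple (fewer than 19), giving 18 + 17 + 10 + 19 + 19 = 83.
One more pen then forces some ink color to 20, so 83 + 1 = 84.

84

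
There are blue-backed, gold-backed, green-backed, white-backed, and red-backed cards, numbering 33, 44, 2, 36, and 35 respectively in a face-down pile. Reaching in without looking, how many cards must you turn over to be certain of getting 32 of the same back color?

127

In the worst case we take at most 31 of each back color, but all 2 green-backed (fewer than 31), giving 31 + 31 + 2 + 31 + 31 = 126.
One more card then forces some back color to 32, so 126 + 1 = 127.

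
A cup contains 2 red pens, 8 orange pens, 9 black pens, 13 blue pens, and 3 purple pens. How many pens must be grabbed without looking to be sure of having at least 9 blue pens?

31

To avoid blue pens as long as possible, exhaust the other 4 ink colors first.
The worst case draws every non-blue pen first: 2 + 8 + 9 + 3 = 22.
The next 9 draws are then forced to be blue, giving 22 + 9 = 31.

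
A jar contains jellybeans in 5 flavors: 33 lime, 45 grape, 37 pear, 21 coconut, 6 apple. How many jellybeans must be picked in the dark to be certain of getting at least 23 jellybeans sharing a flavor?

94

In the worst case we take at most 22 of each flavor, but all 21 coconut and all 6 apple (fewer than 22), giving 22 + 22 + 22 + 21 + 6 = 93.
One more jellybean then forces some flavor to 23, so 93 + 1 = 94.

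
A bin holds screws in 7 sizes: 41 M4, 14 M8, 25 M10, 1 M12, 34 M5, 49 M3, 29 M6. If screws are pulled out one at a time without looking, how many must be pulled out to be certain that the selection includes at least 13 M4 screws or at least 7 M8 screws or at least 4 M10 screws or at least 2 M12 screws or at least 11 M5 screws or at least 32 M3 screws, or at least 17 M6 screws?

80

Each of the 7 sizes has its own threshold; avoid all of them simultaneously.
The worst case stops just short of every target: 12 M4, 6 M8, 3 M10, 1 M12, 10 M5, 31 M3, 16 M6 — 12 + 6 + 3 + 1 + 10 + 31 + 16 = 79 screws.
One more screw must push some size to its target, so 79 + 1 = 80.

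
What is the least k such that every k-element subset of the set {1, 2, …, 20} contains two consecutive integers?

11

Partition {1, …, 20} into 10 pairs: {1,2}, {3,4}, …, {19,20}.
Choosing 10 integers — say the 10 even numbers 2, 4, …, 20 — takes one from each pair and avoids the property.
Choosing 11 forces two into the same pair by pigeonhole, and those are consecutive. So 11.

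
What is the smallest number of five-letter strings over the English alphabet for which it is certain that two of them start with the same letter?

27

There are 26 possible first letters acting as pigeonholes.
With 26 five-letter strings over the English alphabet we could place one in each, avoiding any repeat.
One more forces some class to hold 2, so 26 + 1 = 27.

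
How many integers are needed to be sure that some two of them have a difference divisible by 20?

21

Two integers differ by a multiple of 20 exactly when they share a remainder mod 20.
There are 20 residue classes mod 20, so 20 integers can all lie in distinct classes.
One more integer must repeat a residue, giving a difference divisible by 20. So n = 20 + 1 = 21.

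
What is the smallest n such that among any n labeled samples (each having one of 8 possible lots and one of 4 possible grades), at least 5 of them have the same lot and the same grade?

There are 8 × 4 = 32 (lot, grade) combinations acting as pigeonholes.
With 32 × 4 = 128 labeled samples we could place exactly 4 in each, with no (lot, grade) pair reaching 5.
One more forces some (lot, grade) pair to hold 5, so 128 + 1 = 129.

129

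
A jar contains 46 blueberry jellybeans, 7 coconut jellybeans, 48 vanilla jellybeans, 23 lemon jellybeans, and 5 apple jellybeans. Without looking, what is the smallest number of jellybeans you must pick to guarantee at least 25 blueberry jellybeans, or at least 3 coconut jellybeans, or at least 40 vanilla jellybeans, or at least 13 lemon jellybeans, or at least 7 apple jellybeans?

The worst case stops just short of every target: 24 blueberry, 2 coconut, 39 vanilla, 12 lemon, all 5 apple — 24 + 2 + 39 + 12 + 5 = 82 jellybeans.
One more jellybean must push some flavor to its target, so 82 + 1 = 83.

83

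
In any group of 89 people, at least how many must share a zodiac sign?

The 89 people fall into 12 zodiac signs.
If each of the 12 zodiac signs held at most 7, the total would be at most 12 × 7 = 84 < 89, a contradiction.
So at least one holds ⌈89/12⌉ = 8.

8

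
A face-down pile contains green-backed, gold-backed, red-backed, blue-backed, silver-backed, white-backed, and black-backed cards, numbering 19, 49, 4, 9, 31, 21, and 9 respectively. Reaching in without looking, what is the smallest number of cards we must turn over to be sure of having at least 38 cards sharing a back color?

In the worst case we take at most 37 of each back color, but all 19 green-backed, all 4 red-backed, all 9 blue-backed, all 31 silver-backed, all 21 white-backed, and all 9 black-backed (fewer than 37), giving 19 + 37 + 4 + 9 + 31 + 21 + 9 = 130.
One more card then forces some back color to 38, so 130 + 1 = 131.

131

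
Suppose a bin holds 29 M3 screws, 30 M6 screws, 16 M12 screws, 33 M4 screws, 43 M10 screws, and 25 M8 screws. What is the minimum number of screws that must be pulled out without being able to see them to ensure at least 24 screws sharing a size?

132

Treat the 6 sizes as pigeonholes.
In the worst case we take at most 23 of each size, but all 16 M12 (fewer than 23), giving 23 + 23 + 16 + 23 + 23 + 23 = 131.
One more screw then forces some size to 24, so 131 + 1 = 132.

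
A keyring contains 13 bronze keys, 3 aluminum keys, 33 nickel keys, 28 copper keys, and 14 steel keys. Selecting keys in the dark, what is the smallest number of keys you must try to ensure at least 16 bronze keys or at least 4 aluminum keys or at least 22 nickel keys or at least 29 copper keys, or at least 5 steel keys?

70

The worst case stops just short of every target: all 13 bronze, 3 aluminum, 21 nickel, 28 copper, 4 steel — 13 + 3 + 21 + 28 + 4 = 69 keys.
One more key must push some type to its target, so 69 + 1 = 70.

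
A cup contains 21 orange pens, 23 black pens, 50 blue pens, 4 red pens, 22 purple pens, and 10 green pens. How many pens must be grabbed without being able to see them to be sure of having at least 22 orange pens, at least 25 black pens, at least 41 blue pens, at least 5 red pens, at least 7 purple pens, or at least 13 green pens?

105

The worst case stops just short of every target: 21 orange, all 23 black, 40 blue, 4 red, 6 purple, all 10 green — 21 + 23 + 40 + 4 + 6 + 10 = 104 pens.
One more pen must push some ink color to its target, so 104 + 1 = 105.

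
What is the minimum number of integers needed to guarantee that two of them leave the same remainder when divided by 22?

23

There are 22 residue classes modulo 22 acting as pigeonholes.
With 22 integers we could place one in each, avoiding any repeat.
One more forces some class to hold 2, so 22 + 1 = 23.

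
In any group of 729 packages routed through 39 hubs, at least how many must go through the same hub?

If each of the 39 hubs held at most 18, the total would be at most 39 × 18 = 702 < 729, a contradiction.
So at least one holds ⌈729/39⌉ = 19.

19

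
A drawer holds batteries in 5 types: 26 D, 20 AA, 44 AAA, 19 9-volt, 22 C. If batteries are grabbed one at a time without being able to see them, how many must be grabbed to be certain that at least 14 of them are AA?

The worst case draws every non-AA battery first: 26 + 44 + 19 + 22 = 111.
The next 14 draws are then forced to be AA, giving 111 + 14 = 125.

125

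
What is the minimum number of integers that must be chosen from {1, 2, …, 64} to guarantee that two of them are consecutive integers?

Partition {1, …, 64} into 32 pairs: {1,2}, {3,4}, …, {63,64}.
Choosing 32 integers — say the 32 even numbers 2, 4, …, 64 — takes one from each pair and avoids the property.
Choosing 33 forces two into the same pair by pigeonhole, and those are consecutive. So 33.

33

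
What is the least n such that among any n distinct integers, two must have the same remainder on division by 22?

23

Two integers differ by a multiple of 22 exactly when they share a remainder mod 22.
There are 22 residue classes mod 22, so 22 integers can all lie in distinct classes.
One more integer must repeat a residue, giving a difference divisible by 22. So n = 22 + 1 = 23.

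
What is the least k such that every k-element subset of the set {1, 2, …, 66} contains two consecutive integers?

34

Partition {1, …, 66} into 33 pairs: {1,2}, {3,4}, …, {65,66}.
Choosing 33 integers — say the 33 even numbers 2, 4, …, 66 — takes one from each pair and avoids the property.
Choosing 34 forces two into the same pair by pigeonhole, and those are consecutive. So 34.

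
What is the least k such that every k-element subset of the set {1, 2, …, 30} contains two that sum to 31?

Partition {1, …, 30} into 15 pairs: {1,30}, {2,29}, …, {15,16}.
Choosing 15 integers — say the integers 1 through 15 — takes one from each pair and avoids the property.
Choosing 16 forces two into the same pair by pigeonhole, and those sum to 31. So 16.

16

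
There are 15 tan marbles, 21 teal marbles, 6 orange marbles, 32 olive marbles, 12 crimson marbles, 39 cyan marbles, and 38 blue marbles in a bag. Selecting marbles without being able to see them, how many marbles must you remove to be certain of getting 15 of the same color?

Treat the 7 colors as pigeonholes.
In the worst case we take at most 14 of each color, but all 6 orange and all 12 crimson (fewer than 14), giving 14 + 14 + 6 + 14 + 12 + 14 + 14 = 88.
One more marble then forces some color to 15, so 88 + 1 = 89.

89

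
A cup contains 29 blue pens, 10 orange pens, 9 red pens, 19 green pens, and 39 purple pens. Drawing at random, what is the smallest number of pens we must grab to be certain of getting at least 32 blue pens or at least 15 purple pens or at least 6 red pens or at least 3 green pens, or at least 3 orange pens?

The worst case stops just short of every target: all 29 blue, 2 orange, 5 red, 2 green, 14 purple — 29 + 2 + 5 + 2 + 14 = 52 pens.
One more pen must push some ink color to its target, so 52 + 1 = 53.

53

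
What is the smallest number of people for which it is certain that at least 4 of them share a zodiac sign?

37

There are 12 zodiac signs acting as pigeonholes.
With 12 × 3 = 36 people we could place exactly 3 in each, with no class reaching 4.
One more forces some class to hold 4, so 36 + 1 = 37.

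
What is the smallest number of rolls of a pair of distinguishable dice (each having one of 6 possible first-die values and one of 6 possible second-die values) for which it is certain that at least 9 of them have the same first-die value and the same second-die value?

289

There are 6 × 6 = 36 (first-die value, second-die value) combinations acting as pigeonholes.
With 36 × 8 = 288 rolls of a pair of distinguishable dice we could place exactly 8 in each, with no (first-die value, second-die value) pair reaching 9.
One more forces some (first-die value, second-die value) pair to hold 9, so 288 + 1 = 289.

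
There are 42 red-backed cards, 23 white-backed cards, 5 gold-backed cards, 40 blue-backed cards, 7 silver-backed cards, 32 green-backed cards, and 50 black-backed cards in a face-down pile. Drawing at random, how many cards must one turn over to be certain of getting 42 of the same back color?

190

Treat the 7 back colors as pigeonholes.
In the worst case we take at most 41 of each back color, but all 23 white-backed, all 5 gold-backed, all 40 blue-backed, all 7 silver-backed, and all 32 green-backed (fewer than 41), giving 41 + 23 + 5 + 40 + 7 + 32 + 41 = 189.
One more card then forces some back color to 42, so 189 + 1 = 190.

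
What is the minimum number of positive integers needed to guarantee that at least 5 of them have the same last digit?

There are 10 possible last digits acting as pigeonholes.
With 10 × 4 = 40 positive integers we could place exactly 4 in each, with no class reaching 5.
One more forces some class to hold 5, so 40 + 1 = 41.

41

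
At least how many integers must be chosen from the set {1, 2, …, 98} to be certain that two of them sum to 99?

Partition {1, …, 98} into 49 pairs: {1,98}, {2,97}, …, {49,50}.
Choosing 49 integers — say the integers 1 through 49 — takes one from each pair and avoids the property.
Choosing 50 forces two into the same pair by pigeonhole, and those sum to 99. So 50.

50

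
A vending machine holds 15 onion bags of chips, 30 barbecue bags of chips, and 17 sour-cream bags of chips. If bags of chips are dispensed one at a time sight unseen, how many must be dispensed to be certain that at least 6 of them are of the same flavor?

The worst case takes 5 bags of chips of each flavor without reaching 6 of any: 3 × 5 = 15.
The next bag of chips must bring some flavor to 6, so 15 + 1 = 16.

16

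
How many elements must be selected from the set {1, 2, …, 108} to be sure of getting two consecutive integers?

55

Partition {1, …, 108} into 54 pairs: {1,2}, {3,4}, …, {107,108}.
Choosing 54 integers — say the 54 even numbers 2, 4, …, 108 — takes one from each pair and avoids the property.
Choosing 55 forces two into the same pair by pigeonhole, and those are consecutive. So 55.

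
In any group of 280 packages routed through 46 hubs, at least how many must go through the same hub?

If each of the 46 hubs held at most 6, the total would be at most 46 × 6 = 276 < 280, a contradiction.
So at least one holds ⌈280/46⌉ = 7.

7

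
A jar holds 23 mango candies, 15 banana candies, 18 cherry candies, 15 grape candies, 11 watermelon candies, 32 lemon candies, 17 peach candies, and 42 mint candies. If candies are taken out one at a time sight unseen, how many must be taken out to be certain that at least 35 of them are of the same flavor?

Treat the 8 flavors as pigeonholes.
In the worst case we take at most 34 of each flavor, but all 23 mango, all 15 banana, all 18 cherry, all 15 grape, all 11 watermelon, all 32 lemon, and all 17 peach (fewer than 34), giving 23 + 15 + 18 + 15 + 11 + 32 + 17 + 34 = 165.
One more candy then forces some flavor to 35, so 165 + 1 = 166.

166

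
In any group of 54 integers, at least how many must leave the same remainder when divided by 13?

5

The 54 integers fall into 13 residue classes modulo 13.
If each of the 13 residue classes modulo 13 held at most 4, the total would be at most 13 × 4 = 52 < 54, a contradiction.
So at least one holds ⌈54/13⌉ = 5.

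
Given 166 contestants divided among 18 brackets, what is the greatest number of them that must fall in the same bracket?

The 166 contestants fall into 18 brackets.
If each of the 18 brackets held at most 9, the total would be at most 18 × 9 = 162 < 166, a contradiction.
So at least one holds ⌈166/18⌉ = 10.

10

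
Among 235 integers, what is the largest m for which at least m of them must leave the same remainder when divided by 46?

The 235 integers fall into 46 residue classes modulo 46.
If each of the 46 residue classes modulo 46 held at most 5, the total would be at most 46 × 5 = 230 < 235, a contradiction.
So at least one holds ⌈235/46⌉ = 6.

6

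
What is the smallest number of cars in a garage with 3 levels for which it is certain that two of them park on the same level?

There are 3 levels acting as pigeonholes.
With 3 cars we could place one in each, avoiding any repeat.
One more forces some class to hold 2, so 3 + 1 = 4.

4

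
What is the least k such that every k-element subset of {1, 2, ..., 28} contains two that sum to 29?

15

Partition {1, …, 28} into 14 pairs: {1,28}, {2,27}, …, {14,15}.
Choosing 14 integers — say the integers 1 through 14 — takes one from each pair and avoids the property.
Choosing 15 forces two into the same pair by pigeonhole, and those sum to 29. So 15.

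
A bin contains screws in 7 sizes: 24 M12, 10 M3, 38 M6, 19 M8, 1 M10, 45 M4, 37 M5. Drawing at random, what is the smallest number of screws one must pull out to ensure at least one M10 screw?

174

To avoid M10 screws as long as possible, exhaust the other 6 sizes first.
The worst case draws every non-M10 screw first: 24 + 10 + 38 + 19 + 45 + 37 = 173.
The next draw is then forced to be M10, giving 173 + 1 = 174.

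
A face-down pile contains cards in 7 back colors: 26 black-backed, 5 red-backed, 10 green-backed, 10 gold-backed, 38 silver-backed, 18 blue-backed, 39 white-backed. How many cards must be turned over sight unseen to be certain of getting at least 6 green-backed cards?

142

To avoid green-backed cards as long as possible, exhaust the other 6 back colors first.
The worst case draws every non-green-backed card first: 26 + 5 + 10 + 38 + 18 + 39 = 136.
The next 6 draws are then forced to be green-backed, giving 136 + 6 = 142.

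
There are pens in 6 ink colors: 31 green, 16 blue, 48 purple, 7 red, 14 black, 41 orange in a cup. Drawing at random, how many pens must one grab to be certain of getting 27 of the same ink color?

116

Treat the 6 ink colors as pigeonholes.
In the worst case we take at most 26 of each ink color, but all 16 blue, all 7 red, and all 14 black (fewer than 26), giving 26 + 16 + 26 + 7 + 14 + 26 = 115.
One more pen then forces some ink color to 27, so 115 + 1 = 116.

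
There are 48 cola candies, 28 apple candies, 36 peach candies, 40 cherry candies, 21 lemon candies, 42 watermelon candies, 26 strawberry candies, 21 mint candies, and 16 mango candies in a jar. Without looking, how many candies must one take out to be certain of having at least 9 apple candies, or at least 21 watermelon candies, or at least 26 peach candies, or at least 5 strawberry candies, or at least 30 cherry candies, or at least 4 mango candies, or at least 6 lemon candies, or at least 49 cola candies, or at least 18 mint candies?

160

The worst case stops just short of every target: 48 cola, 8 apple, 25 peach, 29 cherry, 5 lemon, 20 watermelon, 4 strawberry, 17 mint, 3 mango — 48 + 8 + 25 + 29 + 5 + 20 + 4 + 17 + 3 = 159 candies.
One more candy must push some flavor to its target, so 159 + 1 = 160.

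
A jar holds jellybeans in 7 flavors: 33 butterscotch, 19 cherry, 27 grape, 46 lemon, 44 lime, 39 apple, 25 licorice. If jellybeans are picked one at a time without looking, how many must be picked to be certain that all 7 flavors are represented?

215

The hardest flavor to obtain is cherry: we could draw every other jellybean first — 233 − 19 = 214 jellybeans — without a single cherry one.
The next draw must be cherry, so 214 + 1 = 215.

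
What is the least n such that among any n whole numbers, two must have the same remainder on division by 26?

Use the pigeonhole principle on residue classes: two integers differ by a multiple of 26 exactly when they share a remainder mod 26.
There are 26 residue classes mod 26, so 26 integers can all lie in distinct classes.
One more integer must repeat a residue, giving a difference divisible by 26. So n = 26 + 1 = 27.

27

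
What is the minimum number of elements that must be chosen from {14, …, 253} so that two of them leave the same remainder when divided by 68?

69

Group the integers by remainder mod 68; there are 68 residue classes, each nonempty in this range.
Choosing one from each class (68 integers) avoids any shared remainder.
One more choice must repeat a class, so two differ by a multiple of 68. Hence 68 + 1 = 69.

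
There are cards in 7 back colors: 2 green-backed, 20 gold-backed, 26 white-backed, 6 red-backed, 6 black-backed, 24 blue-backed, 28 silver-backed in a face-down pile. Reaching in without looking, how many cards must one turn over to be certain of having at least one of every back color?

111

The hardest back color to obtain is green-backed: we could draw every other card first — 112 − 2 = 110 cards — without a single green-backed one.
The next draw must be green-backed, so 110 + 1 = 111.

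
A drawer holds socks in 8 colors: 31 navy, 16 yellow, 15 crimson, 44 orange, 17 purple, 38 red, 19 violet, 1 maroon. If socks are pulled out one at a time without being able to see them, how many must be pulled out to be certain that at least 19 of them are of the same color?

Treat the 8 colors as pigeonholes.
In the worst case we take at most 18 of each color, but all 16 yellow, all 15 crimson, all 17 purple, and all 1 maroon (fewer than 18), giving 18 + 16 + 15 + 18 + 17 + 18 + 18 + 1 = 121.
One more sock then forces some color to 19, so 121 + 1 = 122.

122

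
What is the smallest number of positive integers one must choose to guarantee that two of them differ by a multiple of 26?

Two integers differ by a multiple of 26 exactly when they share a remainder mod 26.
There are 26 residue classes mod 26, so 26 integers can all lie in distinct classes.
One more integer must repeat a residue, giving a difference divisible by 26. So n = 26 + 1 = 27.

27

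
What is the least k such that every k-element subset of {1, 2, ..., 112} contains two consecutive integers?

57

Partition {1, …, 112} into 56 pairs: {1,2}, {3,4}, …, {111,112}.
Choosing 56 integers — say the 56 even numbers 2, 4, …, 112 — takes one from each pair and avoids the property.
Choosing 57 forces two into the same pair by pigeonhole, and those are consecutive. So 57.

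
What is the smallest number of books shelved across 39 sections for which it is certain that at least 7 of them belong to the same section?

There are 39 sections acting as pigeonholes.
With 39 × 6 = 234 books we could place exactly 6 in each, with no class reaching 7.
One more forces some class to hold 7, so 234 + 1 = 235.

235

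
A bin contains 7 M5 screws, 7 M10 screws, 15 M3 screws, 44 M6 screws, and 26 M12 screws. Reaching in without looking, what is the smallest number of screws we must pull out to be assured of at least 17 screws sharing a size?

62

Treat the 5 sizes as pigeonholes.
In the worst case we take at most 16 of each size, but all 7 M5, all 7 M10, and all 15 M3 (fewer than 16), giving 7 + 7 + 15 + 16 + 16 = 61.
One more screw then forces some size to 17, so 61 + 1 = 62.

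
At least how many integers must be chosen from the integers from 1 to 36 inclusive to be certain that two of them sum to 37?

Partition {1, …, 36} into 18 pairs: {1,36}, {2,35}, …, {18,19}.
Choosing 18 integers — say the integers 1 through 18 — takes one from each pair and avoids the property.
Choosing 19 forces two into the same pair by pigeonhole, and those sum to 37. So 19.

19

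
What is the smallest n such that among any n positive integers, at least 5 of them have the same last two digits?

401

There are 100 possible two-digit endings acting as pigeonholes.
With 100 × 4 = 400 positive integers we could place exactly 4 in each, with no class reaching 5.
One more forces some class to hold 5, so 400 + 1 = 401.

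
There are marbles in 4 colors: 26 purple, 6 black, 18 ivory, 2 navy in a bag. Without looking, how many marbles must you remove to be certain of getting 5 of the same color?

In the worst case we take at most 4 of each color, but all 2 navy (fewer than 4), giving 4 + 4 + 4 + 2 = 14.
One more marble then forces some color to 5, so 14 + 1 = 15.

15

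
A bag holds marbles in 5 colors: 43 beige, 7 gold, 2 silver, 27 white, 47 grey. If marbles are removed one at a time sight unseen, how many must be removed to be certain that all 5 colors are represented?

The hardest color to obtain is silver: we could draw every other marble first — 126 − 2 = 124 marbles — without a single silver one.
The next draw must be silver, so 124 + 1 = 125.

125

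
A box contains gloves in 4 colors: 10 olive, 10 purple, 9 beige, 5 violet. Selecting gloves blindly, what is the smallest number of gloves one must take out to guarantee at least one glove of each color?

30

The hardest color to obtain is violet: we could draw every other glove first — 34 − 5 = 29 gloves — without a single violet one.
The next draw must be violet, so 29 + 1 = 30.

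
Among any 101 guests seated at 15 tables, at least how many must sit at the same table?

If each of the 15 tables held at most 6, the total would be at most 15 × 6 = 90 < 101, a contradiction.
So at least one holds ⌈101/15⌉ = 7.

7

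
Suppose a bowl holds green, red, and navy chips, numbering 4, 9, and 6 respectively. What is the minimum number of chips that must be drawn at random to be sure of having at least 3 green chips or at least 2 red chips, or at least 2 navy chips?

Each of the 3 colors has its own threshold; avoid all of them simultaneously.
The worst case stops just short of every target: 2 green, 1 red, 1 navy — 2 + 1 + 1 = 4 chips.
One more chip must push some color to its target, so 4 + 1 = 5.

5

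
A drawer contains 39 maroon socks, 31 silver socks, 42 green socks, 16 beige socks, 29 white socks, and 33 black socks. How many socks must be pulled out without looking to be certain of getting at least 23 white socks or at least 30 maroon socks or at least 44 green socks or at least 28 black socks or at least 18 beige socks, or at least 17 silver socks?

Each of the 6 colors has its own threshold; avoid all of them simultaneously.
The worst case stops just short of every target: 29 maroon, 16 silver, all 42 green, all 16 beige, 22 white, 27 black — 29 + 16 + 42 + 16 + 22 + 27 = 152 socks.
One more sock must push some color to its target, so 152 + 1 = 153.

153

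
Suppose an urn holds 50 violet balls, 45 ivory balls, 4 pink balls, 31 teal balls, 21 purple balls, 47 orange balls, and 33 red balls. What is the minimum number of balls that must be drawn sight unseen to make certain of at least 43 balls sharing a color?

216

In the worst case we take at most 42 of each color, but all 4 pink, all 31 teal, all 21 purple, and all 33 red (fewer than 42), giving 42 + 42 + 4 + 31 + 21 + 42 + 33 = 215.
One more ball then forces some color to 43, so 215 + 1 = 216.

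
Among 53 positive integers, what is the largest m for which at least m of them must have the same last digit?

6

There are 10 possible last digits, which serve as the pigeonholes.
If each of the 10 possible last digits held at most 5, the total would be at most 10 × 5 = 50 < 53, a contradiction.
So at least one holds ⌈53/10⌉ = 6.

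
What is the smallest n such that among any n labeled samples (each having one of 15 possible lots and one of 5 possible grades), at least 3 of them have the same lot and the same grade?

There are 15 × 5 = 75 (lot, grade) combinations acting as pigeonholes.
With 75 × 2 = 150 labeled samples we could place exactly 2 in each, with no (lot, grade) pair reaching 3.
One more forces some (lot, grade) pair to hold 3, so 150 + 1 = 151.

151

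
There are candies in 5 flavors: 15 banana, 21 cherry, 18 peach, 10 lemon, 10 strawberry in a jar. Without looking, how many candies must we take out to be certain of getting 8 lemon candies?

72

The worst case draws every non-lemon candy first: 15 + 21 + 18 + 10 = 64.
The next 8 draws are then forced to be lemon, giving 64 + 8 = 72.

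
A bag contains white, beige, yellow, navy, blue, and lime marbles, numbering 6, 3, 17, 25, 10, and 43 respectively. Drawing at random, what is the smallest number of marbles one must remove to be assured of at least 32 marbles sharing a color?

Treat the 6 colors as pigeonholes.
In the worst case we take at most 31 of each color, but all 6 white, all 3 beige, all 17 yellow, all 25 navy, and all 10 blue (fewer than 31), giving 6 + 3 + 17 + 25 + 10 + 31 = 92.
One more marble then forces some color to 32, so 92 + 1 = 93.

93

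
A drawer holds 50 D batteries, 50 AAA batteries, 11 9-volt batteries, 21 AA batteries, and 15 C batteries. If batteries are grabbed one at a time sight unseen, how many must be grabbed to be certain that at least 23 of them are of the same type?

Treat the 5 types as pigeonholes.
In the worst case we take at most 22 of each type, but all 11 9-volt, all 21 AA, and all 15 C (fewer than 22), giving 22 + 22 + 11 + 21 + 15 = 91.
One more battery then forces some type to 23, so 91 + 1 = 92.

92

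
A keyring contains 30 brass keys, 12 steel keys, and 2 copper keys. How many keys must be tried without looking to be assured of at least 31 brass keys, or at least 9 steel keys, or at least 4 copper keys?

The worst case stops just short of every target: 30 brass, 8 steel, all 2 copper — 30 + 8 + 2 = 40 keys.
One more key must push some type to its target, so 40 + 1 = 41.

41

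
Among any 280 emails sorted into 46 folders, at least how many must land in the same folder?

7

If each of the 46 folders held at most 6, the total would be at most 46 × 6 = 276 < 280, a contradiction.
So at least one holds ⌈280/46⌉ = 7.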